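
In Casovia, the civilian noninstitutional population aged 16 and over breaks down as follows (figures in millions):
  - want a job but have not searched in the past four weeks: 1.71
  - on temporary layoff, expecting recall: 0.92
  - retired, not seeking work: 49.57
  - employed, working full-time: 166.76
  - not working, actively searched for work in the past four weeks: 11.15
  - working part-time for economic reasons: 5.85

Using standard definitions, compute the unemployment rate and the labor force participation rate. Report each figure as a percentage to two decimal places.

Unemployment rate ≈ 6.54%; labor force participation rate ≈ 78.27%.

Employed = 166.76 + 5.85 = 172.61 million (anyone who worked, including part-time for economic reasons, counts as employed).
Unemployed = 0.92 + 11.15 = 12.07 million (jobless and actively searching, or on temporary layoff).
Labor force = 172.61 + 12.07 = 184.68 million.
Not in labor force = 1.71 + 49.57 = 51.28 million (those not working and not actively searching are outside the labor force — including those who want a job but have given up searching).
Civilian working-age population = 184.68 + 51.28 = 235.96 million.
Unemployment rate = 12.07 / 184.68 = 6.54%.
Labor force participation rate = 184.68 / 235.96 = 78.27%.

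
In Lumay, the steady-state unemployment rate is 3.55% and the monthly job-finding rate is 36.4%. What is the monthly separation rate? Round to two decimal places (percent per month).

Separation rate ≈ 1.34% per month.

From u* = s/(s+f): s = u·f/(1−u).
s = 0.0355 × 36.4 / (1 − 0.0355) = 1.2922 / 0.9645 ≈ 1.34% per month.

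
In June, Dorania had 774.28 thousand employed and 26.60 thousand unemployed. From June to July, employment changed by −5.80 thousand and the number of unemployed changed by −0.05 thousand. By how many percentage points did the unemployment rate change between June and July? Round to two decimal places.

June: labor force = 774.28 + 26.60 = 800.88; u = 26.60/800.88 = 3.32%.
July: labor force = 768.48 + 26.55 = 795.03; u = 26.55/795.03 = 3.34%.
Change = 3.34% − 3.32% = +0.02 pp.

The unemployment rate changed by +0.02 percentage points.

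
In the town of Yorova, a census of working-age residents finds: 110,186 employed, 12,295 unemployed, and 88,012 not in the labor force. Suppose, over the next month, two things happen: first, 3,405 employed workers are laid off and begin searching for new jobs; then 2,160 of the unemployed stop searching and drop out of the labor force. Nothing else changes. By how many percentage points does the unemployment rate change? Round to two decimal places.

The unemployment rate changes by +1.21 percentage points.

Initially, labor force = 110,186 + 12,295 = 122,481, so u = 12,295/122,481 = 10.04%.
After the first change, employed falls and unemployed rises by 3,405; labor force unchanged → E = 106,781, U = 15,700, labor force = 122,481.
After the second change, unemployed and labor force both fall by 2,160 → E = 106,781, U = 13,540, labor force = 120,321.
New unemployment rate = 13,540 / 120,321 = 11.25%.
Change = 11.25% − 10.04% = +1.21 percentage points.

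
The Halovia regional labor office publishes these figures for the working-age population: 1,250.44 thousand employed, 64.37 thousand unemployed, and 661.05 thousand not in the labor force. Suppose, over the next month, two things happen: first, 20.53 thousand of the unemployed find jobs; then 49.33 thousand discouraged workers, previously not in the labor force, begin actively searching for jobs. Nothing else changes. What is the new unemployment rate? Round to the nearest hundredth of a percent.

Initially, labor force = 1,250.44 + 64.37 = 1,314.81 thousand, so u = 64.37/1,314.81 = 4.90%.
After the first change, unemployed falls and employed rises by 20.53; labor force unchanged → E = 1,270.97, U = 43.84, labor force = 1,314.81 thousand.
After the second change, unemployed and labor force both rise by 49.33 → E = 1,270.97, U = 93.17, labor force = 1,364.14 thousand.
New unemployment rate = 93.17 / 1,364.14 = 6.83%.

New unemployment rate ≈ 6.83%.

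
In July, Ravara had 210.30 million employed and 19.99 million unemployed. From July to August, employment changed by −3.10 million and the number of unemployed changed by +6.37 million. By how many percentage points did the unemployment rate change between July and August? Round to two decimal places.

July: labor force = 210.30 + 19.99 = 230.29; u = 19.99/230.29 = 8.68%.
August: labor force = 207.20 + 26.36 = 233.56; u = 26.36/233.56 = 11.29%.
Change = 11.29% − 8.68% = +2.61 pp.

The unemployment rate changed by +2.61 percentage points.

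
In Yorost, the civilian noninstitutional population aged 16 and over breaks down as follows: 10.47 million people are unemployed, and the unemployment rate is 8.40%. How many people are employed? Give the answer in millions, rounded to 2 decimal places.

Labor force = U / u = 10.47 / 0.0840 ≈ 124.64 million.
Employed = labor force − unemployed = 124.64 − 10.47 = 114.17 million.

About 114.17 million are employed.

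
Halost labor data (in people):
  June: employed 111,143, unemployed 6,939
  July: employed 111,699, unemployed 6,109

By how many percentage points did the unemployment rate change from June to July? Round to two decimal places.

The unemployment rate changed by −0.69 percentage points.

June: labor force = 111,143 + 6,939 = 118,082; u = 6,939/118,082 = 5.88%.
July: labor force = 111,699 + 6,109 = 117,808; u = 6,109/117,808 = 5.19%.
Change = 5.19% − 5.88% = −0.69 pp.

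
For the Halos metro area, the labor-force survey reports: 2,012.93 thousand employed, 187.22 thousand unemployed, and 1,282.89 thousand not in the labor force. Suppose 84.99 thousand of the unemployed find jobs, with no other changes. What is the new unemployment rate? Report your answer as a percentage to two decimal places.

Initially, labor force = 2,012.93 + 187.22 = 2,200.15 thousand, so u = 187.22/2,200.15 = 8.51%.
After the change, unemployed falls and employed rises by 84.99; labor force unchanged → E = 2,097.92, U = 102.23, labor force = 2,200.15 thousand.
New unemployment rate = 102.23 / 2,200.15 = 4.65%.

New unemployment rate ≈ 4.65%.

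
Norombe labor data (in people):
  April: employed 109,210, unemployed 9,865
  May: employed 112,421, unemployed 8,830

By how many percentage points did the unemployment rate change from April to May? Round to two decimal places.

The unemployment rate changed by −1.00 percentage points.

April: labor force = 109,210 + 9,865 = 119,075; u = 9,865/119,075 = 8.28%.
May: labor force = 112,421 + 8,830 = 121,251; u = 8,830/121,251 = 7.28%.
Change = 7.28% − 8.28% = −1.00 pp.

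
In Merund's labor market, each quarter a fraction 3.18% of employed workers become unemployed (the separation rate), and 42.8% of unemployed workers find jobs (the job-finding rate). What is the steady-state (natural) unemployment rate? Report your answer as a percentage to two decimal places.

Steady-state unemployment rate ≈ 6.92%.

At steady state the flows balance: s·E = f·U, so U/(E+U) = s/(s+f).
u* = 3.18 / (3.18 + 42.8) = 3.18 / 45.98 = 6.92%.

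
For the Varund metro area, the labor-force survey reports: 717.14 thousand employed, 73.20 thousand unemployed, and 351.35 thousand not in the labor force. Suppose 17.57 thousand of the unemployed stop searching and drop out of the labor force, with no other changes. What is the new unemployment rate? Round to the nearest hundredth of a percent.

New unemployment rate ≈ 7.20%.

Initially, labor force = 717.14 + 73.20 = 790.34 thousand, so u = 73.20/790.34 = 9.26%.
After the change, unemployed and labor force both fall by 17.57 → E = 717.14, U = 55.63, labor force = 772.77 thousand.
New unemployment rate = 55.63 / 772.77 = 7.20%.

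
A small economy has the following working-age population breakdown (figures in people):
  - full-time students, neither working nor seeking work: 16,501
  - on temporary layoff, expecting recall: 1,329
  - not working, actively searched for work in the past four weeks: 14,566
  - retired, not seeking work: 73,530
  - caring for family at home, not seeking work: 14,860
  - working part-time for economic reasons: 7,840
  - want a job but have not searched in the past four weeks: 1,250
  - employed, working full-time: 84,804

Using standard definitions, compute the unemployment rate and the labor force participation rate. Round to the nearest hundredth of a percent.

Employed = 7,840 + 84,804 = 92,644 (anyone who worked, including part-time for economic reasons, counts as employed).
Unemployed = 1,329 + 14,566 = 15,895 (jobless and actively searching, or on temporary layoff).
Labor force = 92,644 + 15,895 = 108,539.
Not in labor force = 16,501 + 73,530 + 14,860 + 1,250 = 106,141 (those not working and not actively searching are outside the labor force — including those who want a job but have given up searching).
Civilian working-age population = 108,539 + 106,141 = 214,680.
Unemployment rate = 15,895 / 108,539 = 14.64%.
Labor force participation rate = 108,539 / 214,680 = 50.56%.

Unemployment rate ≈ 14.64%; labor force participation rate ≈ 50.56%.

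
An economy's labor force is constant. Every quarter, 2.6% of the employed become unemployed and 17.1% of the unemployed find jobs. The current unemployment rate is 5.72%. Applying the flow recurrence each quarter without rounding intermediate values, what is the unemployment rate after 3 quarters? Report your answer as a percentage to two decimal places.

Unemployment rate after three quarters ≈ 9.33%.

With a fixed labor force, u_{t+1} = u_t + s·(1−u_t) − f·u_t = u_t·(1−s−f) + s.
Here 1−s−f = 0.803 and s = 0.026.
u_1 = 0.057200 × 0.803 + 0.026 = 0.071932.
u_2 = 0.071932 × 0.803 + 0.026 = 0.083761.
u_3 = 0.083761 × 0.803 + 0.026 = 0.093260.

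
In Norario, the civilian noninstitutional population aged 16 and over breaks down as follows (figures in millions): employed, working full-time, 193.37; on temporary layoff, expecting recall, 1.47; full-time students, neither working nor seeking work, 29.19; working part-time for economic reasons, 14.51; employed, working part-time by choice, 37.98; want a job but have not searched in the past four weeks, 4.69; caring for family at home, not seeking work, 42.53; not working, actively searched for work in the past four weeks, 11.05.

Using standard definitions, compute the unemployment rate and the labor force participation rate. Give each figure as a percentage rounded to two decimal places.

Employed = 193.37 + 14.51 + 37.98 = 245.86 million (anyone who worked, including part-time for economic reasons, counts as employed).
Unemployed = 1.47 + 11.05 = 12.52 million (jobless and actively searching, or on temporary layoff).
Labor force = 245.86 + 12.52 = 258.38 million.
Not in labor force = 29.19 + 4.69 + 42.53 = 76.41 million (those not working and not actively searching are outside the labor force — including those who want a job but have given up searching).
Civilian working-age population = 258.38 + 76.41 = 334.79 million.
Unemployment rate = 12.52 / 258.38 = 4.85%.
Labor force participation rate = 258.38 / 334.79 = 77.18%.

Unemployment rate ≈ 4.85%; labor force participation rate ≈ 77.18%.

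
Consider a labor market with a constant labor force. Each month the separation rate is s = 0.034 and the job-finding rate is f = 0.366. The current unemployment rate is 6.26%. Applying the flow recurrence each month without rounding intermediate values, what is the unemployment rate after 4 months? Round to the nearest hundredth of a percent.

With a fixed labor force, u_{t+1} = u_t + s·(1−u_t) − f·u_t = u_t·(1−s−f) + s.
Here 1−s−f = 0.600 and s = 0.034.
u_1 = 0.062600 × 0.600 + 0.034 = 0.071560.
u_2 = 0.071560 × 0.600 + 0.034 = 0.076936.
u_3 = 0.076936 × 0.600 + 0.034 = 0.080162.
u_4 = 0.080162 × 0.600 + 0.034 = 0.082097.

Unemployment rate after four months ≈ 8.21%.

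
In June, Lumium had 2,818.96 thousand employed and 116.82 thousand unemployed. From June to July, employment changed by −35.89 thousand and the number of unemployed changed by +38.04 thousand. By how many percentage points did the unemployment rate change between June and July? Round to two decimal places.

June: labor force = 2,818.96 + 116.82 = 2,935.78; u = 116.82/2,935.78 = 3.98%.
July: labor force = 2,783.07 + 154.86 = 2,937.93; u = 154.86/2,937.93 = 5.27%.
Change = 5.27% − 3.98% = +1.29 pp.

The unemployment rate changed by +1.29 percentage points.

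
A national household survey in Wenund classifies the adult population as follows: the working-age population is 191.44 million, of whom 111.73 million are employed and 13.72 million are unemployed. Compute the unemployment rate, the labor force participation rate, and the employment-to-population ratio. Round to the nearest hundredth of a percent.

Unemployment rate ≈ 10.94%; labor force participation rate ≈ 65.53%; employment-population ratio ≈ 58.36%.

Labor force = employed + unemployed = 111.73 + 13.72 = 125.45 million.
Unemployment rate = 13.72 / 125.45 = 10.94%.
Labor force participation rate = 125.45 / 191.44 = 65.53%.
Employment-population ratio = 111.73 / 191.44 = 58.36%.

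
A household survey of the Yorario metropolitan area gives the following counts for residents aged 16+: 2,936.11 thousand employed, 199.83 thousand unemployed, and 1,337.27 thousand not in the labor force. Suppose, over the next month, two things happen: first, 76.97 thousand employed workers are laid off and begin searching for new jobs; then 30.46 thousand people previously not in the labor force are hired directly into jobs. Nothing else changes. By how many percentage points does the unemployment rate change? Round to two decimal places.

The unemployment rate changes by +2.37 percentage points.

Initially, labor force = 2,936.11 + 199.83 = 3,135.94 thousand, so u = 199.83/3,135.94 = 6.37%.
After the first change, employed falls and unemployed rises by 76.97; labor force unchanged → E = 2,859.14, U = 276.80, labor force = 3,135.94 thousand.
After the second change, employed and labor force both rise by 30.46; unemployed unchanged → E = 2,889.60, U = 276.80, labor force = 3,166.40 thousand.
New unemployment rate = 276.80 / 3,166.40 = 8.74%.
Change = 8.74% − 6.37% = +2.37 percentage points.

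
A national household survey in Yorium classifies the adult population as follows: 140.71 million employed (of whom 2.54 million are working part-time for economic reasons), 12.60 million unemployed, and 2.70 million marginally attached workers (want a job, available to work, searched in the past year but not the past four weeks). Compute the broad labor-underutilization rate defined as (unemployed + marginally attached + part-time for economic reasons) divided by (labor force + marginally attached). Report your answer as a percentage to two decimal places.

Labor force = 140.71 + 12.60 = 153.31 million.
Numerator = 12.60 + 2.70 + 2.54 = 17.84 million.
Denominator = 153.31 + 2.70 = 156.01 million.
Broad rate = 17.84 / 156.01 = 11.44%.

Broad underutilization rate ≈ 11.44%.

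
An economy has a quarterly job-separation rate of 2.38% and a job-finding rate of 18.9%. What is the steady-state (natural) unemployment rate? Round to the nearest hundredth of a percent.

Steady-state unemployment rate ≈ 11.18%.

At steady state the flows balance: s·E = f·U, so U/(E+U) = s/(s+f).
u* = 2.38 / (2.38 + 18.9) = 2.38 / 21.28 = 11.18%.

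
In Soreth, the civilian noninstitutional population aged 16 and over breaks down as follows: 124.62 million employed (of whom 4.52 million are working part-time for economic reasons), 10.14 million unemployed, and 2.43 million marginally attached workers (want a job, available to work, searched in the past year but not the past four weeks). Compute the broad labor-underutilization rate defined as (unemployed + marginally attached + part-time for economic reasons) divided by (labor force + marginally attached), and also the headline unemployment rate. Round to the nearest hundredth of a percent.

Labor force = 124.62 + 10.14 = 134.76 million.
Numerator = 10.14 + 2.43 + 4.52 = 17.09 million.
Denominator = 134.76 + 2.43 = 137.19 million.
Broad rate = 17.09 / 137.19 = 12.46%.
Headline unemployment rate = 10.14 / 134.76 = 7.52%.

Broad underutilization rate ≈ 12.46%; headline unemployment rate ≈ 7.52%.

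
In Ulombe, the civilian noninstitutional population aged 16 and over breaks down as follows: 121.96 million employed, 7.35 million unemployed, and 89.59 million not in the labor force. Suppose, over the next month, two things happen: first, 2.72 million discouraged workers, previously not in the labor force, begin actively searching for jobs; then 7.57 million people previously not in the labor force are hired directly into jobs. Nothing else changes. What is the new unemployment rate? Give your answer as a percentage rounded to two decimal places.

Initially, labor force = 121.96 + 7.35 = 129.31 million, so u = 7.35/129.31 = 5.68%.
After the first change, unemployed and labor force both rise by 2.72 → E = 121.96, U = 10.07, labor force = 132.03 million.
After the second change, employed and labor force both rise by 7.57; unemployed unchanged → E = 129.53, U = 10.07, labor force = 139.60 million.
New unemployment rate = 10.07 / 139.60 = 7.21%.

New unemployment rate ≈ 7.21%.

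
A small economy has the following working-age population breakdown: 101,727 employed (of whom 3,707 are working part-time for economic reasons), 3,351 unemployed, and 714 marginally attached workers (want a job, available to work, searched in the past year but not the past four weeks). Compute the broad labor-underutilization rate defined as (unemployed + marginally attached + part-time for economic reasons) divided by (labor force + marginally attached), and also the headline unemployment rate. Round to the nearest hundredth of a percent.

Labor force = 101,727 + 3,351 = 105,078.
Numerator = 3,351 + 714 + 3,707 = 7,772.
Denominator = 105,078 + 714 = 105,792.
Broad rate = 7,772 / 105,792 = 7.35%.
Headline unemployment rate = 3,351 / 105,078 = 3.19%.

Broad underutilization rate ≈ 7.35%; headline unemployment rate ≈ 3.19%.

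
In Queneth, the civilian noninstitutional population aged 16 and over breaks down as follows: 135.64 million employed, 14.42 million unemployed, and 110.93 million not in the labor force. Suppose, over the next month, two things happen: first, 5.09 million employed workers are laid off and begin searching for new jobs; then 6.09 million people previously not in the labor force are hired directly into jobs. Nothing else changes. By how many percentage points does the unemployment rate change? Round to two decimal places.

Initially, labor force = 135.64 + 14.42 = 150.06 million, so u = 14.42/150.06 = 9.61%.
After the first change, employed falls and unemployed rises by 5.09; labor force unchanged → E = 130.55, U = 19.51, labor force = 150.06 million.
After the second change, employed and labor force both rise by 6.09; unemployed unchanged → E = 136.64, U = 19.51, labor force = 156.15 million.
New unemployment rate = 19.51 / 156.15 = 12.49%.
Change = 12.49% − 9.61% = +2.88 percentage points.

The unemployment rate changes by +2.88 percentage points.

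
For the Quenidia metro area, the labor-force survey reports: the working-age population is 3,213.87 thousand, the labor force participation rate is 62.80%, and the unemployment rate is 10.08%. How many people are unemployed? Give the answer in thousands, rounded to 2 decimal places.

About 203.45 thousand are unemployed.

Labor force = 0.6280 × 3,213.87 = 2,018.31 thousand.
Unemployed = 0.1008 × 2,018.31 ≈ 203.45 thousand.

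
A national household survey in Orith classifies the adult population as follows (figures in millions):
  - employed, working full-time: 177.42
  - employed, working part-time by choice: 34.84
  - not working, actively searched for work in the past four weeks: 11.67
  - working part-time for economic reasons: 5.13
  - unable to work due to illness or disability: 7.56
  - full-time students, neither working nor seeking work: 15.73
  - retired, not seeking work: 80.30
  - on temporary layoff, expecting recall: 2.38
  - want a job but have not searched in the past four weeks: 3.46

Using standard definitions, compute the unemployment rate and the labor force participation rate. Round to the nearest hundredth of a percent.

Unemployment rate ≈ 6.07%; labor force participation rate ≈ 68.37%.

Employed = 177.42 + 34.84 + 5.13 = 217.39 million (anyone who worked, including part-time for economic reasons, counts as employed).
Unemployed = 11.67 + 2.38 = 14.05 million (jobless and actively searching, or on temporary layoff).
Labor force = 217.39 + 14.05 = 231.44 million.
Not in labor force = 7.56 + 15.73 + 80.30 + 3.46 = 107.05 million (those not working and not actively searching are outside the labor force — including those who want a job but have given up searching).
Civilian working-age population = 231.44 + 107.05 = 338.49 million.
Unemployment rate = 14.05 / 231.44 = 6.07%.
Labor force participation rate = 231.44 / 338.49 = 68.37%.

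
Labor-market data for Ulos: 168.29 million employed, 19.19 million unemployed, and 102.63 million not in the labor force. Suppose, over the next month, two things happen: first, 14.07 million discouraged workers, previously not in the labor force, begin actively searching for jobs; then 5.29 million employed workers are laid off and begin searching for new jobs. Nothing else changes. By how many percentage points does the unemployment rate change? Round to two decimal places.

The unemployment rate changes by +8.89 percentage points.

Initially, labor force = 168.29 + 19.19 = 187.48 million, so u = 19.19/187.48 = 10.24%.
After the first change, unemployed and labor force both rise by 14.07 → E = 168.29, U = 33.26, labor force = 201.55 million.
After the second change, employed falls and unemployed rises by 5.29; labor force unchanged → E = 163.00, U = 38.55, labor force = 201.55 million.
New unemployment rate = 38.55 / 201.55 = 19.13%.
Change = 19.13% − 10.24% = +8.89 percentage points.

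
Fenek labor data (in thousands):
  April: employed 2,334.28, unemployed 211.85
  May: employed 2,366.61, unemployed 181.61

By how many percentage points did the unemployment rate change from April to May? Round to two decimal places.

The unemployment rate changed by −1.19 percentage points.

April: labor force = 2,334.28 + 211.85 = 2,546.13; u = 211.85/2,546.13 = 8.32%.
May: labor force = 2,366.61 + 181.61 = 2,548.22; u = 181.61/2,548.22 = 7.13%.
Change = 7.13% − 8.32% = −1.19 pp.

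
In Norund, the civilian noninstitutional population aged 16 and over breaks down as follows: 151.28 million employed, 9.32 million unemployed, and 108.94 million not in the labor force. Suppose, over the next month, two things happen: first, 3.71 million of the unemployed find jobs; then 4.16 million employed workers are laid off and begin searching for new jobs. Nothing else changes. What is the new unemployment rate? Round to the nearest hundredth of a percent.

New unemployment rate ≈ 6.08%.

Initially, labor force = 151.28 + 9.32 = 160.60 million, so u = 9.32/160.60 = 5.80%.
After the first change, unemployed falls and employed rises by 3.71; labor force unchanged → E = 154.99, U = 5.61, labor force = 160.60 million.
After the second change, employed falls and unemployed rises by 4.16; labor force unchanged → E = 150.83, U = 9.77, labor force = 160.60 million.
New unemployment rate = 9.77 / 160.60 = 6.08%.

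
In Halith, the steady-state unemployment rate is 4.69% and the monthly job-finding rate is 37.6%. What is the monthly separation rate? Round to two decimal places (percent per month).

Separation rate ≈ 1.85% per month.

From u* = s/(s+f): s = u·f/(1−u).
s = 0.0469 × 37.6 / (1 − 0.0469) = 1.7634 / 0.9531 ≈ 1.85% per month.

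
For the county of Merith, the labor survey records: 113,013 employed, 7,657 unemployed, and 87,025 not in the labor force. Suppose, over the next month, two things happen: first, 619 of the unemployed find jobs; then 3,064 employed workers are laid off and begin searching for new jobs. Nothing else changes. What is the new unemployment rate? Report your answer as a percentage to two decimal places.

Initially, labor force = 113,013 + 7,657 = 120,670, so u = 7,657/120,670 = 6.35%.
After the first change, unemployed falls and employed rises by 619; labor force unchanged → E = 113,632, U = 7,038, labor force = 120,670.
After the second change, employed falls and unemployed rises by 3,064; labor force unchanged → E = 110,568, U = 10,102, labor force = 120,670.
New unemployment rate = 10,102 / 120,670 = 8.37%.

New unemployment rate ≈ 8.37%.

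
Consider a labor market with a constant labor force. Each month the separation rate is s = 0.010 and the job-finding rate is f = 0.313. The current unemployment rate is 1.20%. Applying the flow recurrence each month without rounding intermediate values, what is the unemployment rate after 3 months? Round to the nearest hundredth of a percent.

Unemployment rate after three months ≈ 2.51%.

With a fixed labor force, u_{t+1} = u_t + s·(1−u_t) − f·u_t = u_t·(1−s−f) + s.
Here 1−s−f = 0.677 and s = 0.010.
u_1 = 0.012000 × 0.677 + 0.010 = 0.018124.
u_2 = 0.018124 × 0.677 + 0.010 = 0.022270.
u_3 = 0.022270 × 0.677 + 0.010 = 0.025077.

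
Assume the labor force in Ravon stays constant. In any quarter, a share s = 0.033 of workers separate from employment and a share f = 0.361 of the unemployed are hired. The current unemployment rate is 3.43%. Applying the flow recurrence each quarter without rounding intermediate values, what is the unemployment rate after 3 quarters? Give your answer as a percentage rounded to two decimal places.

Unemployment rate after three quarters ≈ 7.28%.

With a fixed labor force, u_{t+1} = u_t + s·(1−u_t) − f·u_t = u_t·(1−s−f) + s.
Here 1−s−f = 0.606 and s = 0.033.
u_1 = 0.034300 × 0.606 + 0.033 = 0.053786.
u_2 = 0.053786 × 0.606 + 0.033 = 0.065594.
u_3 = 0.065594 × 0.606 + 0.033 = 0.072750.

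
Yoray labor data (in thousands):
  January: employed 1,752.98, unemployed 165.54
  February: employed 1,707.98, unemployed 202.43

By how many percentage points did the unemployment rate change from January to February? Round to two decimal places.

January: labor force = 1,752.98 + 165.54 = 1,918.52; u = 165.54/1,918.52 = 8.63%.
February: labor force = 1,707.98 + 202.43 = 1,910.41; u = 202.43/1,910.41 = 10.60%.
Change = 10.60% − 8.63% = +1.97 pp.

The unemployment rate changed by +1.97 percentage points.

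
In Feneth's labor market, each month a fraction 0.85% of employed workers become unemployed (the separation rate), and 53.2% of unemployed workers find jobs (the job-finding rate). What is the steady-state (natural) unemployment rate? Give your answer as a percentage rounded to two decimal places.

At steady state the flows balance: s·E = f·U, so U/(E+U) = s/(s+f).
u* = 0.85 / (0.85 + 53.2) = 0.85 / 54.05 = 1.57%.

Steady-state unemployment rate ≈ 1.57%.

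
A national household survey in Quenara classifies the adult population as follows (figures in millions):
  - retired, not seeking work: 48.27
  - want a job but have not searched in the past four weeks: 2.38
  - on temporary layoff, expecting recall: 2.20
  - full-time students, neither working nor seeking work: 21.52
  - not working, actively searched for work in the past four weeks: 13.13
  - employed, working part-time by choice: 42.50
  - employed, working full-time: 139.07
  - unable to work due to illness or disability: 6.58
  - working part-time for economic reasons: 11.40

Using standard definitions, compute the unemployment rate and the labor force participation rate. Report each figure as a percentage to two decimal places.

Unemployment rate ≈ 7.36%; labor force participation rate ≈ 72.57%.

Employed = 42.50 + 139.07 + 11.40 = 192.97 million (anyone who worked, including part-time for economic reasons, counts as employed).
Unemployed = 2.20 + 13.13 = 15.33 million (jobless and actively searching, or on temporary layoff).
Labor force = 192.97 + 15.33 = 208.30 million.
Not in labor force = 48.27 + 2.38 + 21.52 + 6.58 = 78.75 million (those not working and not actively searching are outside the labor force — including those who want a job but have given up searching).
Civilian working-age population = 208.30 + 78.75 = 287.05 million.
Unemployment rate = 15.33 / 208.30 = 7.36%.
Labor force participation rate = 208.30 / 287.05 = 72.57%.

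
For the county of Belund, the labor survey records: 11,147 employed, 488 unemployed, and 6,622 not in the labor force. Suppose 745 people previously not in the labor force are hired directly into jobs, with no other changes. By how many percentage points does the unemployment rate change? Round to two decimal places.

The unemployment rate changes by −0.25 percentage points.

Initially, labor force = 11,147 + 488 = 11,635, so u = 488/11,635 = 4.19%.
After the change, employed and labor force both rise by 745; unemployed unchanged → E = 11,892, U = 488, labor force = 12,380.
New unemployment rate = 488 / 12,380 = 3.94%.
Change = 3.94% − 4.19% = −0.25 percentage points.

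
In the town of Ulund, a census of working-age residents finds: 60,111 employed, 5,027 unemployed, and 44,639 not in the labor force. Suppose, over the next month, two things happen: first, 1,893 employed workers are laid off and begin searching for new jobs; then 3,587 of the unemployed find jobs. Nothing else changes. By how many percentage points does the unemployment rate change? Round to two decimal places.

Initially, labor force = 60,111 + 5,027 = 65,138, so u = 5,027/65,138 = 7.72%.
After the first change, employed falls and unemployed rises by 1,893; labor force unchanged → E = 58,218, U = 6,920, labor force = 65,138.
After the second change, unemployed falls and employed rises by 3,587; labor force unchanged → E = 61,805, U = 3,333, labor force = 65,138.
New unemployment rate = 3,333 / 65,138 = 5.12%.
Change = 5.12% − 7.72% = −2.60 percentage points.

The unemployment rate changes by −2.60 percentage points.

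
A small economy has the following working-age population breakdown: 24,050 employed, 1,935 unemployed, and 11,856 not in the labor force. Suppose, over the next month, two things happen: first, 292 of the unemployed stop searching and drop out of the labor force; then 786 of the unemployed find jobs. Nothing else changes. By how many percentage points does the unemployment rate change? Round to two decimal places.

Initially, labor force = 24,050 + 1,935 = 25,985, so u = 1,935/25,985 = 7.45%.
After the first change, unemployed and labor force both fall by 292 → E = 24,050, U = 1,643, labor force = 25,693.
After the second change, unemployed falls and employed rises by 786; labor force unchanged → E = 24,836, U = 857, labor force = 25,693.
New unemployment rate = 857 / 25,693 = 3.34%.
Change = 3.34% − 7.45% = −4.11 percentage points.

The unemployment rate changes by −4.11 percentage points.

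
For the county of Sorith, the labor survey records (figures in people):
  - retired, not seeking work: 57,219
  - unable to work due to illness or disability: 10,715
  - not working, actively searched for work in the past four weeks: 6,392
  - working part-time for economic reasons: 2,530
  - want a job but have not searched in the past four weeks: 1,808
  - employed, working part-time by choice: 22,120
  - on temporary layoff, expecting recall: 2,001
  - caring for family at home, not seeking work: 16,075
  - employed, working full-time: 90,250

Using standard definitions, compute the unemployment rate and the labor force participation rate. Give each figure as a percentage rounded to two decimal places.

Employed = 2,530 + 22,120 + 90,250 = 114,900 (anyone who worked, including part-time for economic reasons, counts as employed).
Unemployed = 6,392 + 2,001 = 8,393 (jobless and actively searching, or on temporary layoff).
Labor force = 114,900 + 8,393 = 123,293.
Not in labor force = 57,219 + 10,715 + 1,808 + 16,075 = 85,817 (those not working and not actively searching are outside the labor force — including those who want a job but have given up searching).
Civilian working-age population = 123,293 + 85,817 = 209,110.
Unemployment rate = 8,393 / 123,293 = 6.81%.
Labor force participation rate = 123,293 / 209,110 = 58.96%.

Unemployment rate ≈ 6.81%; labor force participation rate ≈ 58.96%.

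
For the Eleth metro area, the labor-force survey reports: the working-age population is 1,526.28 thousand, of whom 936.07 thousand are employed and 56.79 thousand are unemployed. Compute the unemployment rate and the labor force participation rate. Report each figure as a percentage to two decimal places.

Unemployment rate ≈ 5.72%; labor force participation rate ≈ 65.05%.

Labor force = employed + unemployed = 936.07 + 56.79 = 992.86 thousand.
Unemployment rate = 56.79 / 992.86 = 5.72%.
Labor force participation rate = 992.86 / 1,526.28 = 65.05%.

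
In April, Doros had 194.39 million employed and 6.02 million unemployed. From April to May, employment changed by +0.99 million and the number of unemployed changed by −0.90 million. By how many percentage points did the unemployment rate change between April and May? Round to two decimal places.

April: labor force = 194.39 + 6.02 = 200.41; u = 6.02/200.41 = 3.00%.
May: labor force = 195.38 + 5.12 = 200.50; u = 5.12/200.50 = 2.55%.
Change = 2.55% − 3.00% = −0.45 pp.

The unemployment rate changed by −0.45 percentage points.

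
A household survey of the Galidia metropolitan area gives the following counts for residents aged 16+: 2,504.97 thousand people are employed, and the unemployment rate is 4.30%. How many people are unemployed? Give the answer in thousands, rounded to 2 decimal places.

About 112.55 thousand are unemployed.

Let U be the number unemployed. The labor force is E + U, and U/(E+U) = 0.0430.
So U = 0.0430 × 2,504.97 / (1 − 0.0430) = 107.7137 / 0.9570 ≈ 112.55 thousand.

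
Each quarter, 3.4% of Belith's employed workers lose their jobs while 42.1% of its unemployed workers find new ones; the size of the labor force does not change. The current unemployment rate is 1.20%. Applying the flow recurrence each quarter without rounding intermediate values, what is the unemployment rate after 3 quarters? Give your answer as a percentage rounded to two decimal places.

With a fixed labor force, u_{t+1} = u_t + s·(1−u_t) − f·u_t = u_t·(1−s−f) + s.
Here 1−s−f = 0.545 and s = 0.034.
u_1 = 0.012000 × 0.545 + 0.034 = 0.040540.
u_2 = 0.040540 × 0.545 + 0.034 = 0.056094.
u_3 = 0.056094 × 0.545 + 0.034 = 0.064571.

Unemployment rate after three quarters ≈ 6.46%.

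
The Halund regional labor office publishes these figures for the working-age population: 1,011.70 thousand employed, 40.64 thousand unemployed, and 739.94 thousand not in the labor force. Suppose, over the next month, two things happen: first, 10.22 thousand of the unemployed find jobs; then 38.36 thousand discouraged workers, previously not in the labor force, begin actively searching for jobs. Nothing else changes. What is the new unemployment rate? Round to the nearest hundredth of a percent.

Initially, labor force = 1,011.70 + 40.64 = 1,052.34 thousand, so u = 40.64/1,052.34 = 3.86%.
After the first change, unemployed falls and employed rises by 10.22; labor force unchanged → E = 1,021.92, U = 30.42, labor force = 1,052.34 thousand.
After the second change, unemployed and labor force both rise by 38.36 → E = 1,021.92, U = 68.78, labor force = 1,090.70 thousand.
New unemployment rate = 68.78 / 1,090.70 = 6.31%.

New unemployment rate ≈ 6.31%.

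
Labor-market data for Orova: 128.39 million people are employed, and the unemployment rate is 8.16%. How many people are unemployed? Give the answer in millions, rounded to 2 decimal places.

About 11.41 million are unemployed.

Let U be the number unemployed. The labor force is E + U, and U/(E+U) = 0.0816.
So U = 0.0816 × 128.39 / (1 − 0.0816) = 10.4766 / 0.9184 ≈ 11.41 million.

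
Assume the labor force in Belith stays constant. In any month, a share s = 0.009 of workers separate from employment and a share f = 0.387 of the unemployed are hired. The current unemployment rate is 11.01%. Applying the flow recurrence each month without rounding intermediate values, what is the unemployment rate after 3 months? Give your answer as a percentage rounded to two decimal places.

Unemployment rate after three months ≈ 4.20%.

With a fixed labor force, u_{t+1} = u_t + s·(1−u_t) − f·u_t = u_t·(1−s−f) + s.
Here 1−s−f = 0.604 and s = 0.009.
u_1 = 0.110100 × 0.604 + 0.009 = 0.075500.
u_2 = 0.075500 × 0.604 + 0.009 = 0.054602.
u_3 = 0.054602 × 0.604 + 0.009 = 0.041980.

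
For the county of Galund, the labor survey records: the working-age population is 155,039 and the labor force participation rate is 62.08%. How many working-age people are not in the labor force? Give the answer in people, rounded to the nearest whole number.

About 58,791 are not in the labor force.

Share not in the labor force = 1 − 0.6208 = 0.3792.
Not in labor force = 0.3792 × 155,039 ≈ 58,791.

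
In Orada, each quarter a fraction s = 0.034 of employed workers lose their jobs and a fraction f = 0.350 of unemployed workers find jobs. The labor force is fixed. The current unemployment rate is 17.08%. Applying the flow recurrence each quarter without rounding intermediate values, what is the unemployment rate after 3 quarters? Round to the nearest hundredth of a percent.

With a fixed labor force, u_{t+1} = u_t + s·(1−u_t) − f·u_t = u_t·(1−s−f) + s.
Here 1−s−f = 0.616 and s = 0.034.
u_1 = 0.170800 × 0.616 + 0.034 = 0.139213.
u_2 = 0.139213 × 0.616 + 0.034 = 0.119755.
u_3 = 0.119755 × 0.616 + 0.034 = 0.107769.

Unemployment rate after three quarters ≈ 10.78%.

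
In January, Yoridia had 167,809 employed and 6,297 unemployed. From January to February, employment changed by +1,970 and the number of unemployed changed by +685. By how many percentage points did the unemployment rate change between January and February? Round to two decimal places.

January: labor force = 167,809 + 6,297 = 174,106; u = 6,297/174,106 = 3.62%.
February: labor force = 169,779 + 6,982 = 176,761; u = 6,982/176,761 = 3.95%.
Change = 3.95% − 3.62% = +0.33 pp.

The unemployment rate changed by +0.33 percentage points.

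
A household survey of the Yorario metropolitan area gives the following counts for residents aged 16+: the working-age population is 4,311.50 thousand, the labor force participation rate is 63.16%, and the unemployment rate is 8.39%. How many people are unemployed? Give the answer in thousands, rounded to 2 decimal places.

About 228.47 thousand are unemployed.

Labor force = 0.6316 × 4,311.50 = 2,723.14 thousand.
Unemployed = 0.0839 × 2,723.14 ≈ 228.47 thousand.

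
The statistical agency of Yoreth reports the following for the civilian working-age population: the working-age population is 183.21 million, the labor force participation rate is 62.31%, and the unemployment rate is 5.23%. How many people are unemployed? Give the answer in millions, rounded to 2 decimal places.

Labor force = 0.6231 × 183.21 = 114.16 million.
Unemployed = 0.0523 × 114.16 ≈ 5.97 million.

About 5.97 million are unemployed.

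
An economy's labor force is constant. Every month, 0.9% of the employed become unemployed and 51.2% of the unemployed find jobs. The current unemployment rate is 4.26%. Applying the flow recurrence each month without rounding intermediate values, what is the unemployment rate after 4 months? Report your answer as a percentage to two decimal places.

Unemployment rate after four months ≈ 1.86%.

With a fixed labor force, u_{t+1} = u_t + s·(1−u_t) − f·u_t = u_t·(1−s−f) + s.
Here 1−s−f = 0.479 and s = 0.009.
u_1 = 0.042600 × 0.479 + 0.009 = 0.029405.
u_2 = 0.029405 × 0.479 + 0.009 = 0.023085.
u_3 = 0.023085 × 0.479 + 0.009 = 0.020058.
u_4 = 0.020058 × 0.479 + 0.009 = 0.018608.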